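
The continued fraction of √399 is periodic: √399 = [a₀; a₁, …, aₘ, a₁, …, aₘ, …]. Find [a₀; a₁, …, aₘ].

a₀ = ⌊√399⌋ = 19.
With m₀=0, d₀=1 and mₖ₊₁ = dₖaₖ − mₖ, dₖ₊₁ = (n − mₖ₊₁²)/dₖ, aₖ₊₁ = ⌊(a₀+mₖ₊₁)/dₖ₊₁⌋:
  k=1: m=19, d=38, a=1
  k=2: m=19, d=1, a=38
d=1 and a=2a₀=38 at k=2, so the next step gives (m, d) = (19, 38) again — its k=1 value — and the period has length 2.

[19; 1, 38]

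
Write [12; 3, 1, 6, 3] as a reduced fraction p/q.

1042/85

Fold from the inside: start with 3/1.
  6 + 1/3 = 19/3
  1 + 3/19 = 22/19
  3 + 19/22 = 85/22
  12 + 22/85 = 1042/85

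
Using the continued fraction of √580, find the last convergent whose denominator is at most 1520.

√580 = [24; 12, 48, …] (period length 2).
Convergents:
  p_0/q_0 = 24/1
  p_1/q_1 = 289/12
  p_2/q_2 = 13896/577
  p_3/q_3 = 167041/6936
q_2 = 577 ≤ 1520 < 6936 = q_3, so the answer is 13896/577.

13896/577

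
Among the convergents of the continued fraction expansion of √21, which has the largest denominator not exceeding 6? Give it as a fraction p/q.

√21 = [4; 1, 1, 2, 1, 1, 8, …] (period length 6).
Convergents:
  p_0/q_0 = 4/1
  p_1/q_1 = 5/1
  p_2/q_2 = 9/2
  p_3/q_3 = 23/5
  p_4/q_4 = 32/7
q_3 = 5 ≤ 6 < 7 = q_4, so the answer is 23/5.

23/5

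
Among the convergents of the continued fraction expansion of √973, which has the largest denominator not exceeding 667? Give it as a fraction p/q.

15035/482

√973 = [31; 5, 5, 2, 8, 2, 5, 5, 62, …] (period length 8).
Convergents:
  p_0/q_0 = 31/1
  p_1/q_1 = 156/5
  p_2/q_2 = 811/26
  p_3/q_3 = 1778/57
  p_4/q_4 = 15035/482
  p_5/q_5 = 31848/1021
q_4 = 482 ≤ 667 < 1021 = q_5, so the answer is 15035/482.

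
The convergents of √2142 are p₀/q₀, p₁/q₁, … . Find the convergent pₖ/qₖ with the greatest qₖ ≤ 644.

11663/252

√2142 = [46; 3, 1, 1, 4, 1, 1, 3, 92, …] (period length 8).
Convergents:
  p_0/q_0 = 46/1
  p_1/q_1 = 139/3
  p_2/q_2 = 185/4
  p_3/q_3 = 324/7
  p_4/q_4 = 1481/32
  p_5/q_5 = 1805/39
  p_6/q_6 = 3286/71
  p_7/q_7 = 11663/252
  p_8/q_8 = 1076282/23255
q_7 = 252 ≤ 644 < 23255 = q_8, so the answer is 11663/252.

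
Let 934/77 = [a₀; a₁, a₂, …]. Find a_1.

934 = 12·77 + 10   →  a_0 = 12
77 = 7·10 + 7   →  a_1 = 7

7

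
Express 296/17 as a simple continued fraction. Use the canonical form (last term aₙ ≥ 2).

[17; 2, 2, 3]

296 = 17*17 + 7
17 = 2*7 + 3
7 = 2*3 + 1
3 = 3*1 + 0  (stop)
So 296/17 = [17; 2, 2, 3].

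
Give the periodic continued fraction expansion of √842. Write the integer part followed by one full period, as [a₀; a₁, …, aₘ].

a₀ = ⌊√842⌋ = 29.
With m₀=0, d₀=1 and mₖ₊₁ = dₖaₖ − mₖ, dₖ₊₁ = (n − mₖ₊₁²)/dₖ, aₖ₊₁ = ⌊(a₀+mₖ₊₁)/dₖ₊₁⌋:
  k=1: m=29, d=1, a=58
d=1 and a=2a₀=58 at k=1, so the next step gives (m, d) = (29, 1) again — its k=1 value — and the period has length 1.

[29; 58]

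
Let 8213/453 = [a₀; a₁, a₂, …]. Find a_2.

8213 = 18·453 + 59   →  a_0 = 18
453 = 7·59 + 40   →  a_1 = 7
59 = 1·40 + 19   →  a_2 = 1

1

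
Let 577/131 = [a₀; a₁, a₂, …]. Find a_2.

577 = 4·131 + 53   →  a_0 = 4
131 = 2·53 + 25   →  a_1 = 2
53 = 2·25 + 3   →  a_2 = 2

2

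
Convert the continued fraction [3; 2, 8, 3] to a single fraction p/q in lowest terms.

184/53

Fold from the inside: start with 3/1.
  8 + 1/3 = 25/3
  2 + 3/25 = 53/25
  3 + 25/53 = 184/53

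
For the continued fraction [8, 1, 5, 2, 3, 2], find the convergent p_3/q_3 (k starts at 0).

Using pₖ = aₖpₖ₋₁ + pₖ₋₂, qₖ = aₖqₖ₋₁ + qₖ₋₂ (with p₋₁=1, p₋₂=0, q₋₁=0, q₋₂=1):
  k=0: a=8, p=8, q=1
  k=1: a=1, p=9, q=1
  k=2: a=5, p=53, q=6
  k=3: a=2, p=115, q=13

115/13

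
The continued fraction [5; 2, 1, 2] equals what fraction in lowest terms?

43/8

Fold from the inside: start with 2/1.
  1 + 1/2 = 3/2
  2 + 2/3 = 8/3
  5 + 3/8 = 43/8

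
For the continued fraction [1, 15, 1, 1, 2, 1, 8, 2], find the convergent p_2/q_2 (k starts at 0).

17/16

Using pₖ = aₖpₖ₋₁ + pₖ₋₂, qₖ = aₖqₖ₋₁ + qₖ₋₂ (with p₋₁=1, p₋₂=0, q₋₁=0, q₋₂=1):
  k=0: a=1, p=1, q=1
  k=1: a=15, p=16, q=15
  k=2: a=1, p=17, q=16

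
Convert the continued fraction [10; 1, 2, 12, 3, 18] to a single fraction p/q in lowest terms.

22301/2089

Using pₖ = aₖpₖ₋₁ + pₖ₋₂ and qₖ = aₖqₖ₋₁ + qₖ₋₂:
  k=0: a=10, p=10, q=1
  k=1: a=1, p=11, q=1
  k=2: a=2, p=32, q=3
  k=3: a=12, p=395, q=37
  k=4: a=3, p=1217, q=114
  k=5: a=18, p=22301, q=2089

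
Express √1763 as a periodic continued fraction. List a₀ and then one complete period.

[41; 1, 82]

a₀ = ⌊√1763⌋ = 41.
With m₀=0, d₀=1 and mₖ₊₁ = dₖaₖ − mₖ, dₖ₊₁ = (n − mₖ₊₁²)/dₖ, aₖ₊₁ = ⌊(a₀+mₖ₊₁)/dₖ₊₁⌋:
  k=1: m=41, d=82, a=1
  k=2: m=41, d=1, a=82
d=1 and a=2a₀=82 at k=2, so the next step gives (m, d) = (41, 82) again — its k=1 value — and the period has length 2.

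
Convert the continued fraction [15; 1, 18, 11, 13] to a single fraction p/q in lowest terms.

Fold from the inside: start with 13/1.
  11 + 1/13 = 144/13
  18 + 13/144 = 2605/144
  1 + 144/2605 = 2749/2605
  15 + 2605/2749 = 43840/2749

43840/2749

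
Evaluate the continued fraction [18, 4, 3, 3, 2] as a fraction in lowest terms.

1805/99

Using pₖ = aₖpₖ₋₁ + pₖ₋₂ and qₖ = aₖqₖ₋₁ + qₖ₋₂:
  k=0: a=18, p=18, q=1
  k=1: a=4, p=73, q=4
  k=2: a=3, p=237, q=13
  k=3: a=3, p=784, q=43
  k=4: a=2, p=1805, q=99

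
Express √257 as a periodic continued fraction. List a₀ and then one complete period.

[16; 32]

a₀ = ⌊√257⌋ = 16.
With m₀=0, d₀=1 and mₖ₊₁ = dₖaₖ − mₖ, dₖ₊₁ = (n − mₖ₊₁²)/dₖ, aₖ₊₁ = ⌊(a₀+mₖ₊₁)/dₖ₊₁⌋:
  k=1: m=16, d=1, a=32
d=1 and a=2a₀=32 at k=1, so the next step gives (m, d) = (16, 1) again — its k=1 value — and the period has length 1.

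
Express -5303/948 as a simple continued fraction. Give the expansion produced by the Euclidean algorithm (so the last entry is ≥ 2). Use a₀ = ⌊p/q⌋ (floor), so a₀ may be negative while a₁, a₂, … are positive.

[-6; 2, 2, 6, 7, 4]

-5303 = -6×948 + 385
948 = 2×385 + 178
385 = 2×178 + 29
178 = 6×29 + 4
29 = 7×4 + 1
4 = 4×1 + 0  (stop)
So -5303/948 = [-6; 2, 2, 6, 7, 4].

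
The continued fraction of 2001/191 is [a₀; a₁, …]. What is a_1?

2

2001 = 10·191 + 91   →  a_0 = 10
191 = 2·91 + 9   →  a_1 = 2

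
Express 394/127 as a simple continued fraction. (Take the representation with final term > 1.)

394 = 3×127 + 13
127 = 9×13 + 10
13 = 1×10 + 3
10 = 3×3 + 1
3 = 3×1 + 0  (stop)
So 394/127 = [3; 9, 1, 3, 3].

[3; 9, 1, 3, 3]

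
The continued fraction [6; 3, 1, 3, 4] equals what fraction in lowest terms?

401/64

Using pₖ = aₖpₖ₋₁ + pₖ₋₂ and qₖ = aₖqₖ₋₁ + qₖ₋₂:
  k=0: a=6, p=6, q=1
  k=1: a=3, p=19, q=3
  k=2: a=1, p=25, q=4
  k=3: a=3, p=94, q=15
  k=4: a=4, p=401, q=64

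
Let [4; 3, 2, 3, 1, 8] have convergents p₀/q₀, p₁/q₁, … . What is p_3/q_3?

Using pₖ = aₖpₖ₋₁ + pₖ₋₂, qₖ = aₖqₖ₋₁ + qₖ₋₂ (with p₋₁=1, p₋₂=0, q₋₁=0, q₋₂=1):
  k=0: a=4, p=4, q=1
  k=1: a=3, p=13, q=3
  k=2: a=2, p=30, q=7
  k=3: a=3, p=103, q=24

103/24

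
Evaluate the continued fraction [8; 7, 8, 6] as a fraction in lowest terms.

Fold from the inside: start with 6/1.
  8 + 1/6 = 49/6
  7 + 6/49 = 349/49
  8 + 49/349 = 2841/349

2841/349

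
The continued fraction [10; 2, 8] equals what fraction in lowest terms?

178/17

Fold from the inside: start with 8/1.
  2 + 1/8 = 17/8
  10 + 8/17 = 178/17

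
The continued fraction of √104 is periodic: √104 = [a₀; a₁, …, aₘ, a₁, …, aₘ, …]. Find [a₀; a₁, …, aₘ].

[10; 5, 20]

a₀ = ⌊√104⌋ = 10.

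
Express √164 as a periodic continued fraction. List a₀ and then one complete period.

a₀ = ⌊√164⌋ = 12.
With m₀=0, d₀=1 and mₖ₊₁ = dₖaₖ − mₖ, dₖ₊₁ = (n − mₖ₊₁²)/dₖ, aₖ₊₁ = ⌊(a₀+mₖ₊₁)/dₖ₊₁⌋:
  k=1: m=12, d=20, a=1
  k=2: m=8, d=5, a=4
  k=3: m=12, d=4, a=6
  k=4: m=12, d=5, a=4
  k=5: m=8, d=20, a=1
  k=6: m=12, d=1, a=24
d=1 and a=2a₀=24 at k=6, so the next step gives (m, d) = (12, 20) again — its k=1 value — and the period has length 6.

[12; 1, 4, 6, 4, 1, 24]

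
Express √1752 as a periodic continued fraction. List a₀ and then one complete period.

[41; 1, 5, 1, 82]

a₀ = ⌊√1752⌋ = 41.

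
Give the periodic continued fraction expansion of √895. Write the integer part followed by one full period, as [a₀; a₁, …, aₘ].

a₀ = ⌊√895⌋ = 29.
With m₀=0, d₀=1 and mₖ₊₁ = dₖaₖ − mₖ, dₖ₊₁ = (n − mₖ₊₁²)/dₖ, aₖ₊₁ = ⌊(a₀+mₖ₊₁)/dₖ₊₁⌋:
  k=1: m=29, d=54, a=1
  k=2: m=25, d=5, a=10
  k=3: m=25, d=54, a=1
  k=4: m=29, d=1, a=58
d=1 and a=2a₀=58 at k=4, so the next step gives (m, d) = (29, 54) again — its k=1 value — and the period has length 4.

[29; 1, 10, 1, 58]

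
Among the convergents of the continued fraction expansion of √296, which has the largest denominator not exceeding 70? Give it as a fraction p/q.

√296 = [17; 4, 1, 7, 1, 4, 34, …] (period length 6).
Convergents:
  p_0/q_0 = 17/1
  p_1/q_1 = 69/4
  p_2/q_2 = 86/5
  p_3/q_3 = 671/39
  p_4/q_4 = 757/44
  p_5/q_5 = 3699/215
q_4 = 44 ≤ 70 < 215 = q_5, so the answer is 757/44.

757/44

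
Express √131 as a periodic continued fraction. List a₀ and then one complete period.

a₀ = ⌊√131⌋ = 11.
With m₀=0, d₀=1 and mₖ₊₁ = dₖaₖ − mₖ, dₖ₊₁ = (n − mₖ₊₁²)/dₖ, aₖ₊₁ = ⌊(a₀+mₖ₊₁)/dₖ₊₁⌋:
  k=1: m=11, d=10, a=2
  k=2: m=9, d=5, a=4
  k=3: m=11, d=2, a=11
  k=4: m=11, d=5, a=4
  k=5: m=9, d=10, a=2
  k=6: m=11, d=1, a=22
d=1 and a=2a₀=22 at k=6, so the next step gives (m, d) = (11, 10) again — its k=1 value — and the period has length 6.

[11; 2, 4, 11, 4, 2, 22]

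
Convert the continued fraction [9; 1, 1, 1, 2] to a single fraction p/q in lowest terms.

77/8

Using pₖ = aₖpₖ₋₁ + pₖ₋₂ and qₖ = aₖqₖ₋₁ + qₖ₋₂:
  k=0: a=9, p=9, q=1
  k=1: a=1, p=10, q=1
  k=2: a=1, p=19, q=2
  k=3: a=1, p=29, q=3
  k=4: a=2, p=77, q=8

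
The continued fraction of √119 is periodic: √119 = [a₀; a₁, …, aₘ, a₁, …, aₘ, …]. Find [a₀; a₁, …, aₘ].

a₀ = ⌊√119⌋ = 10.
With m₀=0, d₀=1 and mₖ₊₁ = dₖaₖ − mₖ, dₖ₊₁ = (n − mₖ₊₁²)/dₖ, aₖ₊₁ = ⌊(a₀+mₖ₊₁)/dₖ₊₁⌋:
  k=1: m=10, d=19, a=1
  k=2: m=9, d=2, a=9
  k=3: m=9, d=19, a=1
  k=4: m=10, d=1, a=20
d=1 and a=2a₀=20 at k=4, so the next step gives (m, d) = (10, 19) again — its k=1 value — and the period has length 4.

[10; 1, 9, 1, 20]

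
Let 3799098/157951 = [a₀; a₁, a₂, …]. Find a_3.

3799098 = 24·157951 + 8274   →  a_0 = 24
157951 = 19·8274 + 745   →  a_1 = 19
8274 = 11·745 + 79   →  a_2 = 11
745 = 9·79 + 34   →  a_3 = 9

9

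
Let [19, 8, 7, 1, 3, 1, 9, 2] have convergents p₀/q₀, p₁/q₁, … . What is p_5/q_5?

Using pₖ = aₖpₖ₋₁ + pₖ₋₂, qₖ = aₖqₖ₋₁ + qₖ₋₂ (with p₋₁=1, p₋₂=0, q₋₁=0, q₋₂=1):
  k=0: a=19, p=19, q=1
  k=1: a=8, p=153, q=8
  k=2: a=7, p=1090, q=57
  k=3: a=1, p=1243, q=65
  k=4: a=3, p=4819, q=252
  k=5: a=1, p=6062, q=317

6062/317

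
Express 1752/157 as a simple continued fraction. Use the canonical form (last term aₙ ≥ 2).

1752 = 11*157 + 25
157 = 6*25 + 7
25 = 3*7 + 4
7 = 1*4 + 3
4 = 1*3 + 1
3 = 3*1 + 0  (stop)
So 1752/157 = [11; 6, 3, 1, 1, 3].

[11; 6, 3, 1, 1, 3]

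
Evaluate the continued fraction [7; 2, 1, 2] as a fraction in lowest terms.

59/8

Fold from the inside: start with 2/1.
  1 + 1/2 = 3/2
  2 + 2/3 = 8/3
  7 + 3/8 = 59/8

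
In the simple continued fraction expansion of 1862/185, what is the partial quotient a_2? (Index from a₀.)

2

1862 = 10·185 + 12   →  a_0 = 10
185 = 15·12 + 5   →  a_1 = 15
12 = 2·5 + 2   →  a_2 = 2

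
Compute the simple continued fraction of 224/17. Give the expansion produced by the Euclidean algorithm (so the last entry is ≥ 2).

[13; 5, 1, 2]

224 = 13·17 + 3
17 = 5·3 + 2
3 = 1·2 + 1
2 = 2·1 + 0  (stop)
So 224/17 = [13; 5, 1, 2].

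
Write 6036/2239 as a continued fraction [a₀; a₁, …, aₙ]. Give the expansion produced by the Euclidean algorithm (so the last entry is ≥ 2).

[2; 1, 2, 3, 2, 9, 3, 3]

6036 = 2×2239 + 1558
2239 = 1×1558 + 681
1558 = 2×681 + 196
681 = 3×196 + 93
196 = 2×93 + 10
93 = 9×10 + 3
10 = 3×3 + 1
3 = 3×1 + 0  (stop)
So 6036/2239 = [2; 1, 2, 3, 2, 9, 3, 3].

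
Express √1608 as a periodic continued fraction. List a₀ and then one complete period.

a₀ = ⌊√1608⌋ = 40.
With m₀=0, d₀=1 and mₖ₊₁ = dₖaₖ − mₖ, dₖ₊₁ = (n − mₖ₊₁²)/dₖ, aₖ₊₁ = ⌊(a₀+mₖ₊₁)/dₖ₊₁⌋:
  k=1: m=40, d=8, a=10
  k=2: m=40, d=1, a=80
d=1 and a=2a₀=80 at k=2, so the next step gives (m, d) = (40, 8) again — its k=1 value — and the period has length 2.

[40; 10, 80]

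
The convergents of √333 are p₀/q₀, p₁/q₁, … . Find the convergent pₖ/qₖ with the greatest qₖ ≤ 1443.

10657/584

√333 = [18; 4, 36, …] (period length 2).
Convergents:
  p_0/q_0 = 18/1
  p_1/q_1 = 73/4
  p_2/q_2 = 2646/145
  p_3/q_3 = 10657/584
  p_4/q_4 = 386298/21169
q_3 = 584 ≤ 1443 < 21169 = q_4, so the answer is 10657/584.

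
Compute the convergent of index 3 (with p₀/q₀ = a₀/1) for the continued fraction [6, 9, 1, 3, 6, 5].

238/39

Using pₖ = aₖpₖ₋₁ + pₖ₋₂, qₖ = aₖqₖ₋₁ + qₖ₋₂ (with p₋₁=1, p₋₂=0, q₋₁=0, q₋₂=1):
  k=0: a=6, p=6, q=1
  k=1: a=9, p=55, q=9
  k=2: a=1, p=61, q=10
  k=3: a=3, p=238, q=39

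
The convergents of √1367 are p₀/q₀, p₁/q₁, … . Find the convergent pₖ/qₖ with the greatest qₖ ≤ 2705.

√1367 = [36; 1, 35, 1, 72, …] (period length 4).
Convergents:
  p_0/q_0 = 36/1
  p_1/q_1 = 37/1
  p_2/q_2 = 1331/36
  p_3/q_3 = 1368/37
  p_4/q_4 = 99827/2700
  p_5/q_5 = 101195/2737
q_4 = 2700 ≤ 2705 < 2737 = q_5, so the answer is 99827/2700.

99827/2700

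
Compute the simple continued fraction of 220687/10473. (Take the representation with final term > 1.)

220687 = 21·10473 + 754
10473 = 13·754 + 671
754 = 1·671 + 83
671 = 8·83 + 7
83 = 11·7 + 6
7 = 1·6 + 1
6 = 6·1 + 0  (stop)
So 220687/10473 = [21; 13, 1, 8, 11, 1, 6].

[21; 13, 1, 8, 11, 1, 6]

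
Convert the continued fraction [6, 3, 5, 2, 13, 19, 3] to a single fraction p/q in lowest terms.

173155/27423

Using pₖ = aₖpₖ₋₁ + pₖ₋₂ and qₖ = aₖqₖ₋₁ + qₖ₋₂:
  k=0: a=6, p=6, q=1
  k=1: a=3, p=19, q=3
  k=2: a=5, p=101, q=16
  k=3: a=2, p=221, q=35
  k=4: a=13, p=2974, q=471
  k=5: a=19, p=56727, q=8984
  k=6: a=3, p=173155, q=27423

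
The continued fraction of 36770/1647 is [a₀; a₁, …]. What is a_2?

36770 = 22·1647 + 536   →  a_0 = 22
1647 = 3·536 + 39   →  a_1 = 3
536 = 13·39 + 29   →  a_2 = 13

13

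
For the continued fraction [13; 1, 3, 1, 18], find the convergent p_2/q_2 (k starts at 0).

Using pₖ = aₖpₖ₋₁ + pₖ₋₂, qₖ = aₖqₖ₋₁ + qₖ₋₂ (with p₋₁=1, p₋₂=0, q₋₁=0, q₋₂=1):
  k=0: a=13, p=13, q=1
  k=1: a=1, p=14, q=1
  k=2: a=3, p=55, q=4

55/4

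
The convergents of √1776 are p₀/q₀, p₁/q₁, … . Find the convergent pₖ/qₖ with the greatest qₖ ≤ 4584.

√1776 = [42; 7, 84, …] (period length 2).
Convergents:
  p_0/q_0 = 42/1
  p_1/q_1 = 295/7
  p_2/q_2 = 24822/589
  p_3/q_3 = 174049/4130
  p_4/q_4 = 14644938/347509
q_3 = 4130 ≤ 4584 < 347509 = q_4, so the answer is 174049/4130.

174049/4130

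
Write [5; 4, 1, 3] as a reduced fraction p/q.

99/19

Using pₖ = aₖpₖ₋₁ + pₖ₋₂ and qₖ = aₖqₖ₋₁ + qₖ₋₂:
  k=0: a=5, p=5, q=1
  k=1: a=4, p=21, q=4
  k=2: a=1, p=26, q=5
  k=3: a=3, p=99, q=19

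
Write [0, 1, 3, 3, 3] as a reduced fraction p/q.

Fold from the inside: start with 3/1.
  3 + 1/3 = 10/3
  3 + 3/10 = 33/10
  1 + 10/33 = 43/33
  0 + 33/43 = 33/43

33/43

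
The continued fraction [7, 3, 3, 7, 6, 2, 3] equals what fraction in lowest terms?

24496/3355

Using pₖ = aₖpₖ₋₁ + pₖ₋₂ and qₖ = aₖqₖ₋₁ + qₖ₋₂:
  k=0: a=7, p=7, q=1
  k=1: a=3, p=22, q=3
  k=2: a=3, p=73, q=10
  k=3: a=7, p=533, q=73
  k=4: a=6, p=3271, q=448
  k=5: a=2, p=7075, q=969
  k=6: a=3, p=24496, q=3355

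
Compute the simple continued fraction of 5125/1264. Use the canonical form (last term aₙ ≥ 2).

5125 = 4×1264 + 69
1264 = 18×69 + 22
69 = 3×22 + 3
22 = 7×3 + 1
3 = 3×1 + 0  (stop)
So 5125/1264 = [4; 18, 3, 7, 3].

[4; 18, 3, 7, 3]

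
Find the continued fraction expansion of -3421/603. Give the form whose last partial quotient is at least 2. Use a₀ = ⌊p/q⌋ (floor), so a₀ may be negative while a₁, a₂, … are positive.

-3421 = -6*603 + 197
603 = 3*197 + 12
197 = 16*12 + 5
12 = 2*5 + 2
5 = 2*2 + 1
2 = 2*1 + 0  (stop)
So -3421/603 = [-6; 3, 16, 2, 2, 2].

[-6; 3, 16, 2, 2, 2]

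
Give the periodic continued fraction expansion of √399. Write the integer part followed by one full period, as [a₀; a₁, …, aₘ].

[19; 1, 38]

a₀ = ⌊√399⌋ = 19.
With m₀=0, d₀=1 and mₖ₊₁ = dₖaₖ − mₖ, dₖ₊₁ = (n − mₖ₊₁²)/dₖ, aₖ₊₁ = ⌊(a₀+mₖ₊₁)/dₖ₊₁⌋:
  k=1: m=19, d=38, a=1
  k=2: m=19, d=1, a=38
d=1 and a=2a₀=38 at k=2, so the next step gives (m, d) = (19, 38) again — its k=1 value — and the period has length 2.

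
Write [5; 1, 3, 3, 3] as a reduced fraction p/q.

Fold from the inside: start with 3/1.
  3 + 1/3 = 10/3
  3 + 3/10 = 33/10
  1 + 10/33 = 43/33
  5 + 33/43 = 248/43

248/43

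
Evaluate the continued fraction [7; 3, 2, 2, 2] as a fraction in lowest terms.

Using pₖ = aₖpₖ₋₁ + pₖ₋₂ and qₖ = aₖqₖ₋₁ + qₖ₋₂:
  k=0: a=7, p=7, q=1
  k=1: a=3, p=22, q=3
  k=2: a=2, p=51, q=7
  k=3: a=2, p=124, q=17
  k=4: a=2, p=299, q=41

299/41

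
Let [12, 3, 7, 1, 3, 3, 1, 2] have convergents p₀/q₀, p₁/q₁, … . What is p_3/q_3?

308/25

Using pₖ = aₖpₖ₋₁ + pₖ₋₂, qₖ = aₖqₖ₋₁ + qₖ₋₂ (with p₋₁=1, p₋₂=0, q₋₁=0, q₋₂=1):
  k=0: a=12, p=12, q=1
  k=1: a=3, p=37, q=3
  k=2: a=7, p=271, q=22
  k=3: a=1, p=308, q=25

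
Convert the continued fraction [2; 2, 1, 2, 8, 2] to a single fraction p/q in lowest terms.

Using pₖ = aₖpₖ₋₁ + pₖ₋₂ and qₖ = aₖqₖ₋₁ + qₖ₋₂:
  k=0: a=2, p=2, q=1
  k=1: a=2, p=5, q=2
  k=2: a=1, p=7, q=3
  k=3: a=2, p=19, q=8
  k=4: a=8, p=159, q=67
  k=5: a=2, p=337, q=142

337/142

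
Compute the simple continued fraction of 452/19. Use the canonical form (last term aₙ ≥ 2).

[23; 1, 3, 1, 3]

452 = 23×19 + 15
19 = 1×15 + 4
15 = 3×4 + 3
4 = 1×3 + 1
3 = 3×1 + 0  (stop)
So 452/19 = [23; 1, 3, 1, 3].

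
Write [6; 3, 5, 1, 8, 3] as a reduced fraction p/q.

Using pₖ = aₖpₖ₋₁ + pₖ₋₂ and qₖ = aₖqₖ₋₁ + qₖ₋₂:
  k=0: a=6, p=6, q=1
  k=1: a=3, p=19, q=3
  k=2: a=5, p=101, q=16
  k=3: a=1, p=120, q=19
  k=4: a=8, p=1061, q=168
  k=5: a=3, p=3303, q=523

3303/523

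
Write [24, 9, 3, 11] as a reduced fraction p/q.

Using pₖ = aₖpₖ₋₁ + pₖ₋₂ and qₖ = aₖqₖ₋₁ + qₖ₋₂:
  k=0: a=24, p=24, q=1
  k=1: a=9, p=217, q=9
  k=2: a=3, p=675, q=28
  k=3: a=11, p=7642, q=317

7642/317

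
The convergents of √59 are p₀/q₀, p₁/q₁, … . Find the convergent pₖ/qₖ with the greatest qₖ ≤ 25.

√59 = [7; 1, 2, 7, 2, 1, 14, …] (period length 6).
Convergents:
  p_0/q_0 = 7/1
  p_1/q_1 = 8/1
  p_2/q_2 = 23/3
  p_3/q_3 = 169/22
  p_4/q_4 = 361/47
q_3 = 22 ≤ 25 < 47 = q_4, so the answer is 169/22.

169/22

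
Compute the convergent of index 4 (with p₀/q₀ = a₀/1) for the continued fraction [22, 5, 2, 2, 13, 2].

Using pₖ = aₖpₖ₋₁ + pₖ₋₂, qₖ = aₖqₖ₋₁ + qₖ₋₂ (with p₋₁=1, p₋₂=0, q₋₁=0, q₋₂=1):
  k=0: a=22, p=22, q=1
  k=1: a=5, p=111, q=5
  k=2: a=2, p=244, q=11
  k=3: a=2, p=599, q=27
  k=4: a=13, p=8031, q=362

8031/362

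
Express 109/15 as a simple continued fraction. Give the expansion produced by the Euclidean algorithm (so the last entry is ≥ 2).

[7; 3, 1, 3]

109 = 7×15 + 4
15 = 3×4 + 3
4 = 1×3 + 1
3 = 3×1 + 0  (stop)
So 109/15 = [7; 3, 1, 3].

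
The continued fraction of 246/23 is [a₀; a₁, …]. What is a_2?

246 = 10·23 + 16   →  a_0 = 10
23 = 1·16 + 7   →  a_1 = 1
16 = 2·7 + 2   →  a_2 = 2

2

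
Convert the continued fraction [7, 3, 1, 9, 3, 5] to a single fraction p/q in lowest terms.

Fold from the inside: start with 5/1.
  3 + 1/5 = 16/5
  9 + 5/16 = 149/16
  1 + 16/149 = 165/149
  3 + 149/165 = 644/165
  7 + 165/644 = 4673/644

4673/644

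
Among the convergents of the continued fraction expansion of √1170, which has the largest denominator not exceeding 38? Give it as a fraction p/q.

1163/34

√1170 = [34; 4, 1, 6, 1, 4, 68, …] (period length 6).
Convergents:
  p_0/q_0 = 34/1
  p_1/q_1 = 137/4
  p_2/q_2 = 171/5
  p_3/q_3 = 1163/34
  p_4/q_4 = 1334/39
q_3 = 34 ≤ 38 < 39 = q_4, so the answer is 1163/34.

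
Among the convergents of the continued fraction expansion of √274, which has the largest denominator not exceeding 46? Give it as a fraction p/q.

√274 = [16; 1, 1, 4, 4, 1, 1, 32, …] (period length 7).
Convergents:
  p_0/q_0 = 16/1
  p_1/q_1 = 17/1
  p_2/q_2 = 33/2
  p_3/q_3 = 149/9
  p_4/q_4 = 629/38
  p_5/q_5 = 778/47
q_4 = 38 ≤ 46 < 47 = q_5, so the answer is 629/38.

629/38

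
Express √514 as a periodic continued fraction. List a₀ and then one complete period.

[22; 1, 2, 22, 2, 1, 44]

a₀ = ⌊√514⌋ = 22.
With m₀=0, d₀=1 and mₖ₊₁ = dₖaₖ − mₖ, dₖ₊₁ = (n − mₖ₊₁²)/dₖ, aₖ₊₁ = ⌊(a₀+mₖ₊₁)/dₖ₊₁⌋:
  k=1: m=22, d=30, a=1
  k=2: m=8, d=15, a=2
  k=3: m=22, d=2, a=22
  k=4: m=22, d=15, a=2
  k=5: m=8, d=30, a=1
  k=6: m=22, d=1, a=44
d=1 and a=2a₀=44 at k=6, so the next step gives (m, d) = (22, 30) again — its k=1 value — and the period has length 6.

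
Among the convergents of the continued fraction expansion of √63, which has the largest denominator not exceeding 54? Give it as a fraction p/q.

√63 = [7; 1, 14, …] (period length 2).
Convergents:
  p_0/q_0 = 7/1
  p_1/q_1 = 8/1
  p_2/q_2 = 119/15
  p_3/q_3 = 127/16
  p_4/q_4 = 1897/239
q_3 = 16 ≤ 54 < 239 = q_4, so the answer is 127/16.

127/16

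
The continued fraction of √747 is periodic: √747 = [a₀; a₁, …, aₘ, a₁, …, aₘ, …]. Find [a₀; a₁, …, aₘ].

a₀ = ⌊√747⌋ = 27.

[27; 3, 54]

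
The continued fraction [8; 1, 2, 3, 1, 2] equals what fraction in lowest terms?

313/36

Fold from the inside: start with 2/1.
  1 + 1/2 = 3/2
  3 + 2/3 = 11/3
  2 + 3/11 = 25/11
  1 + 11/25 = 36/25
  8 + 25/36 = 313/36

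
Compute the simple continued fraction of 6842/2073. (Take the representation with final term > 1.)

[3; 3, 3, 18, 1, 1, 5]

6842 = 3*2073 + 623
2073 = 3*623 + 204
623 = 3*204 + 11
204 = 18*11 + 6
11 = 1*6 + 5
6 = 1*5 + 1
5 = 5*1 + 0  (stop)
So 6842/2073 = [3; 3, 3, 18, 1, 1, 5].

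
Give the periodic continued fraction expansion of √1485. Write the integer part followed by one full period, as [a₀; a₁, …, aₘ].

a₀ = ⌊√1485⌋ = 38.

[38; 1, 1, 6, 1, 1, 76]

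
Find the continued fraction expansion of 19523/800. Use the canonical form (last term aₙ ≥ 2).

[24; 2, 2, 10, 3, 1, 3]

19523 = 24·800 + 323
800 = 2·323 + 154
323 = 2·154 + 15
154 = 10·15 + 4
15 = 3·4 + 3
4 = 1·3 + 1
3 = 3·1 + 0  (stop)
So 19523/800 = [24; 2, 2, 10, 3, 1, 3].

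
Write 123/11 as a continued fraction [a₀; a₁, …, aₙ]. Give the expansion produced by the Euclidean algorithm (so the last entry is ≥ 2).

123 = 11·11 + 2
11 = 5·2 + 1
2 = 2·1 + 0  (stop)
So 123/11 = [11; 5, 2].

[11; 5, 2]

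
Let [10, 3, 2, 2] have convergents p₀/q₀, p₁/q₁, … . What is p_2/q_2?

Using pₖ = aₖpₖ₋₁ + pₖ₋₂, qₖ = aₖqₖ₋₁ + qₖ₋₂ (with p₋₁=1, p₋₂=0, q₋₁=0, q₋₂=1):
  k=0: a=10, p=10, q=1
  k=1: a=3, p=31, q=3
  k=2: a=2, p=72, q=7

72/7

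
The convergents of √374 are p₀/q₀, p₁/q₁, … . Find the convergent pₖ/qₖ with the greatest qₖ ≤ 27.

58/3

√374 = [19; 2, 1, 18, 1, 2, 38, …] (period length 6).
Convergents:
  p_0/q_0 = 19/1
  p_1/q_1 = 39/2
  p_2/q_2 = 58/3
  p_3/q_3 = 1083/56
q_2 = 3 ≤ 27 < 56 = q_3, so the answer is 58/3.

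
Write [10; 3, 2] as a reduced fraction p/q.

72/7

Using pₖ = aₖpₖ₋₁ + pₖ₋₂ and qₖ = aₖqₖ₋₁ + qₖ₋₂:
  k=0: a=10, p=10, q=1
  k=1: a=3, p=31, q=3
  k=2: a=2, p=72, q=7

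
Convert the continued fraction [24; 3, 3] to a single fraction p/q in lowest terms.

Fold from the inside: start with 3/1.
  3 + 1/3 = 10/3
  24 + 3/10 = 243/10

243/10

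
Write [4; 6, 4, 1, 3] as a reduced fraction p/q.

Using pₖ = aₖpₖ₋₁ + pₖ₋₂ and qₖ = aₖqₖ₋₁ + qₖ₋₂:
  k=0: a=4, p=4, q=1
  k=1: a=6, p=25, q=6
  k=2: a=4, p=104, q=25
  k=3: a=1, p=129, q=31
  k=4: a=3, p=491, q=118

491/118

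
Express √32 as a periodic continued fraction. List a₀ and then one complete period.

[5; 1, 1, 1, 10]

a₀ = ⌊√32⌋ = 5.
With m₀=0, d₀=1 and mₖ₊₁ = dₖaₖ − mₖ, dₖ₊₁ = (n − mₖ₊₁²)/dₖ, aₖ₊₁ = ⌊(a₀+mₖ₊₁)/dₖ₊₁⌋:
  k=1: m=5, d=7, a=1
  k=2: m=2, d=4, a=1
  k=3: m=2, d=7, a=1
  k=4: m=5, d=1, a=10
d=1 and a=2a₀=10 at k=4, so the next step gives (m, d) = (5, 7) again — its k=1 value — and the period has length 4.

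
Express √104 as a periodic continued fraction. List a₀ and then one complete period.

a₀ = ⌊√104⌋ = 10.
With m₀=0, d₀=1 and mₖ₊₁ = dₖaₖ − mₖ, dₖ₊₁ = (n − mₖ₊₁²)/dₖ, aₖ₊₁ = ⌊(a₀+mₖ₊₁)/dₖ₊₁⌋:
  k=1: m=10, d=4, a=5
  k=2: m=10, d=1, a=20
d=1 and a=2a₀=20 at k=2, so the next step gives (m, d) = (10, 4) again — its k=1 value — and the period has length 2.

[10; 5, 20]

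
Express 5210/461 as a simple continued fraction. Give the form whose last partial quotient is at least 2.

5210 = 11*461 + 139
461 = 3*139 + 44
139 = 3*44 + 7
44 = 6*7 + 2
7 = 3*2 + 1
2 = 2*1 + 0  (stop)
So 5210/461 = [11; 3, 3, 6, 3, 2].

[11; 3, 3, 6, 3, 2]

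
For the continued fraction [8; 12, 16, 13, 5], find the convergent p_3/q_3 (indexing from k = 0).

Using pₖ = aₖpₖ₋₁ + pₖ₋₂, qₖ = aₖqₖ₋₁ + qₖ₋₂ (with p₋₁=1, p₋₂=0, q₋₁=0, q₋₂=1):
  k=0: a=8, p=8, q=1
  k=1: a=12, p=97, q=12
  k=2: a=16, p=1560, q=193
  k=3: a=13, p=20377, q=2521

20377/2521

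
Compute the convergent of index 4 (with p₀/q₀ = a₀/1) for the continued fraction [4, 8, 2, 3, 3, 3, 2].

Using pₖ = aₖpₖ₋₁ + pₖ₋₂, qₖ = aₖqₖ₋₁ + qₖ₋₂ (with p₋₁=1, p₋₂=0, q₋₁=0, q₋₂=1):
  k=0: a=4, p=4, q=1
  k=1: a=8, p=33, q=8
  k=2: a=2, p=70, q=17
  k=3: a=3, p=243, q=59
  k=4: a=3, p=799, q=194

799/194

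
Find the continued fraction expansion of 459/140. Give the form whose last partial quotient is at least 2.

459 = 3*140 + 39
140 = 3*39 + 23
39 = 1*23 + 16
23 = 1*16 + 7
16 = 2*7 + 2
7 = 3*2 + 1
2 = 2*1 + 0  (stop)
So 459/140 = [3; 3, 1, 1, 2, 3, 2].

[3; 3, 1, 1, 2, 3, 2]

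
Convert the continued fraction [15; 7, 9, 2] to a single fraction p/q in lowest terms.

Fold from the inside: start with 2/1.
  9 + 1/2 = 19/2
  7 + 2/19 = 135/19
  15 + 19/135 = 2044/135

2044/135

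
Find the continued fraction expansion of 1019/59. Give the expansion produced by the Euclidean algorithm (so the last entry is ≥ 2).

1019 = 17·59 + 16
59 = 3·16 + 11
16 = 1·11 + 5
11 = 2·5 + 1
5 = 5·1 + 0  (stop)
So 1019/59 = [17; 3, 1, 2, 5].

[17; 3, 1, 2, 5]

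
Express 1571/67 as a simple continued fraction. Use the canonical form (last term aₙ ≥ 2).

1571 = 23*67 + 30
67 = 2*30 + 7
30 = 4*7 + 2
7 = 3*2 + 1
2 = 2*1 + 0  (stop)
So 1571/67 = [23; 2, 4, 3, 2].

[23; 2, 4, 3, 2]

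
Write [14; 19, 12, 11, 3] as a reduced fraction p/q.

110213/7843

Fold from the inside: start with 3/1.
  11 + 1/3 = 34/3
  12 + 3/34 = 411/34
  19 + 34/411 = 7843/411
  14 + 411/7843 = 110213/7843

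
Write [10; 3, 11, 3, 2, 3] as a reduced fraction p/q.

Using pₖ = aₖpₖ₋₁ + pₖ₋₂ and qₖ = aₖqₖ₋₁ + qₖ₋₂:
  k=0: a=10, p=10, q=1
  k=1: a=3, p=31, q=3
  k=2: a=11, p=351, q=34
  k=3: a=3, p=1084, q=105
  k=4: a=2, p=2519, q=244
  k=5: a=3, p=8641, q=837

8641/837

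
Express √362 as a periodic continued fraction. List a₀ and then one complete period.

a₀ = ⌊√362⌋ = 19.
With m₀=0, d₀=1 and mₖ₊₁ = dₖaₖ − mₖ, dₖ₊₁ = (n − mₖ₊₁²)/dₖ, aₖ₊₁ = ⌊(a₀+mₖ₊₁)/dₖ₊₁⌋:
  k=1: m=19, d=1, a=38
d=1 and a=2a₀=38 at k=1, so the next step gives (m, d) = (19, 1) again — its k=1 value — and the period has length 1.

[19; 38]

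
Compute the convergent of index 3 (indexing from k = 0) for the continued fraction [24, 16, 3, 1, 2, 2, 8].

Using pₖ = aₖpₖ₋₁ + pₖ₋₂, qₖ = aₖqₖ₋₁ + qₖ₋₂ (with p₋₁=1, p₋₂=0, q₋₁=0, q₋₂=1):
  k=0: a=24, p=24, q=1
  k=1: a=16, p=385, q=16
  k=2: a=3, p=1179, q=49
  k=3: a=1, p=1564, q=65

1564/65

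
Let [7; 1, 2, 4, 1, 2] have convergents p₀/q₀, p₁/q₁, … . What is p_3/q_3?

100/13

Using pₖ = aₖpₖ₋₁ + pₖ₋₂, qₖ = aₖqₖ₋₁ + qₖ₋₂ (with p₋₁=1, p₋₂=0, q₋₁=0, q₋₂=1):
  k=0: a=7, p=7, q=1
  k=1: a=1, p=8, q=1
  k=2: a=2, p=23, q=3
  k=3: a=4, p=100, q=13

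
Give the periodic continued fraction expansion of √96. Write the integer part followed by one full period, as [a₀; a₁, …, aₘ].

[9; 1, 3, 1, 18]

a₀ = ⌊√96⌋ = 9.
With m₀=0, d₀=1 and mₖ₊₁ = dₖaₖ − mₖ, dₖ₊₁ = (n − mₖ₊₁²)/dₖ, aₖ₊₁ = ⌊(a₀+mₖ₊₁)/dₖ₊₁⌋:
  k=1: m=9, d=15, a=1
  k=2: m=6, d=4, a=3
  k=3: m=6, d=15, a=1
  k=4: m=9, d=1, a=18
d=1 and a=2a₀=18 at k=4, so the next step gives (m, d) = (9, 15) again — its k=1 value — and the period has length 4.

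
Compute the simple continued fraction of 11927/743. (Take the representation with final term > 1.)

11927 = 16*743 + 39
743 = 19*39 + 2
39 = 19*2 + 1
2 = 2*1 + 0  (stop)
So 11927/743 = [16; 19, 19, 2].

[16; 19, 19, 2]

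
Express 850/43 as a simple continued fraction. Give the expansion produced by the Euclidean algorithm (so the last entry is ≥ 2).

850 = 19*43 + 33
43 = 1*33 + 10
33 = 3*10 + 3
10 = 3*3 + 1
3 = 3*1 + 0  (stop)
So 850/43 = [19; 1, 3, 3, 3].

[19; 1, 3, 3, 3]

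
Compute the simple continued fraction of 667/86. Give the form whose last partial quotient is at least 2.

[7; 1, 3, 10, 2]

667 = 7*86 + 65
86 = 1*65 + 21
65 = 3*21 + 2
21 = 10*2 + 1
2 = 2*1 + 0  (stop)
So 667/86 = [7; 1, 3, 10, 2].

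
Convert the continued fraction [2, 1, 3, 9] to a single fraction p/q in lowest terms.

Using pₖ = aₖpₖ₋₁ + pₖ₋₂ and qₖ = aₖqₖ₋₁ + qₖ₋₂:
  k=0: a=2, p=2, q=1
  k=1: a=1, p=3, q=1
  k=2: a=3, p=11, q=4
  k=3: a=9, p=102, q=37

102/37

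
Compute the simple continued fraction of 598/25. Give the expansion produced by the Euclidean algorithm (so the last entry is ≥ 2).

[23; 1, 11, 2]

598 = 23*25 + 23
25 = 1*23 + 2
23 = 11*2 + 1
2 = 2*1 + 0  (stop)
So 598/25 = [23; 1, 11, 2].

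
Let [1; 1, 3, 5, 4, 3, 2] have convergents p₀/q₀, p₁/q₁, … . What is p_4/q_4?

Using pₖ = aₖpₖ₋₁ + pₖ₋₂, qₖ = aₖqₖ₋₁ + qₖ₋₂ (with p₋₁=1, p₋₂=0, q₋₁=0, q₋₂=1):
  k=0: a=1, p=1, q=1
  k=1: a=1, p=2, q=1
  k=2: a=3, p=7, q=4
  k=3: a=5, p=37, q=21
  k=4: a=4, p=155, q=88

155/88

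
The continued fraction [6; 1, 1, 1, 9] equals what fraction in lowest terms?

Using pₖ = aₖpₖ₋₁ + pₖ₋₂ and qₖ = aₖqₖ₋₁ + qₖ₋₂:
  k=0: a=6, p=6, q=1
  k=1: a=1, p=7, q=1
  k=2: a=1, p=13, q=2
  k=3: a=1, p=20, q=3
  k=4: a=9, p=193, q=29

193/29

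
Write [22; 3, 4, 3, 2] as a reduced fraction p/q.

Fold from the inside: start with 2/1.
  3 + 1/2 = 7/2
  4 + 2/7 = 30/7
  3 + 7/30 = 97/30
  22 + 30/97 = 2164/97

2164/97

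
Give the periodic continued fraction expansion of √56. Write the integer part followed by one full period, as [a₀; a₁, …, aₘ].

[7; 2, 14]

a₀ = ⌊√56⌋ = 7.
With m₀=0, d₀=1 and mₖ₊₁ = dₖaₖ − mₖ, dₖ₊₁ = (n − mₖ₊₁²)/dₖ, aₖ₊₁ = ⌊(a₀+mₖ₊₁)/dₖ₊₁⌋:
  k=1: m=7, d=7, a=2
  k=2: m=7, d=1, a=14
d=1 and a=2a₀=14 at k=2, so the next step gives (m, d) = (7, 7) again — its k=1 value — and the period has length 2.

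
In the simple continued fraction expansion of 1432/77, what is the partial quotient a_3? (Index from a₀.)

1432 = 18·77 + 46   →  a_0 = 18
77 = 1·46 + 31   →  a_1 = 1
46 = 1·31 + 15   →  a_2 = 1
31 = 2·15 + 1   →  a_3 = 2

2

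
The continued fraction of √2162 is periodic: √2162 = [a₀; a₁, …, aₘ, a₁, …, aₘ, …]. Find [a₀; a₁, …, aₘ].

a₀ = ⌊√2162⌋ = 46.
With m₀=0, d₀=1 and mₖ₊₁ = dₖaₖ − mₖ, dₖ₊₁ = (n − mₖ₊₁²)/dₖ, aₖ₊₁ = ⌊(a₀+mₖ₊₁)/dₖ₊₁⌋:
  k=1: m=46, d=46, a=2
  k=2: m=46, d=1, a=92
d=1 and a=2a₀=92 at k=2, so the next step gives (m, d) = (46, 46) again — its k=1 value — and the period has length 2.

[46; 2, 92]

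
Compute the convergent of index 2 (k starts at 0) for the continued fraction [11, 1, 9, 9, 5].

Using pₖ = aₖpₖ₋₁ + pₖ₋₂, qₖ = aₖqₖ₋₁ + qₖ₋₂ (with p₋₁=1, p₋₂=0, q₋₁=0, q₋₂=1):
  k=0: a=11, p=11, q=1
  k=1: a=1, p=12, q=1
  k=2: a=9, p=119, q=10

119/10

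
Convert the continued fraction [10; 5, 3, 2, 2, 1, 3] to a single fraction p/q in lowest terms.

4799/471

Using pₖ = aₖpₖ₋₁ + pₖ₋₂ and qₖ = aₖqₖ₋₁ + qₖ₋₂:
  k=0: a=10, p=10, q=1
  k=1: a=5, p=51, q=5
  k=2: a=3, p=163, q=16
  k=3: a=2, p=377, q=37
  k=4: a=2, p=917, q=90
  k=5: a=1, p=1294, q=127
  k=6: a=3, p=4799, q=471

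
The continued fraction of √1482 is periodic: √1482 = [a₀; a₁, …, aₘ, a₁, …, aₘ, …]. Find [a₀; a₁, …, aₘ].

a₀ = ⌊√1482⌋ = 38.
With m₀=0, d₀=1 and mₖ₊₁ = dₖaₖ − mₖ, dₖ₊₁ = (n − mₖ₊₁²)/dₖ, aₖ₊₁ = ⌊(a₀+mₖ₊₁)/dₖ₊₁⌋:
  k=1: m=38, d=38, a=2
  k=2: m=38, d=1, a=76
d=1 and a=2a₀=76 at k=2, so the next step gives (m, d) = (38, 38) again — its k=1 value — and the period has length 2.

[38; 2, 76]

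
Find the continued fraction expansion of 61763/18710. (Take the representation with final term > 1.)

61763 = 3·18710 + 5633
18710 = 3·5633 + 1811
5633 = 3·1811 + 200
1811 = 9·200 + 11
200 = 18·11 + 2
11 = 5·2 + 1
2 = 2·1 + 0  (stop)
So 61763/18710 = [3; 3, 3, 9, 18, 5, 2].

[3; 3, 3, 9, 18, 5, 2]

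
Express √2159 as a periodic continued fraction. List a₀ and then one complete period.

a₀ = ⌊√2159⌋ = 46.
With m₀=0, d₀=1 and mₖ₊₁ = dₖaₖ − mₖ, dₖ₊₁ = (n − mₖ₊₁²)/dₖ, aₖ₊₁ = ⌊(a₀+mₖ₊₁)/dₖ₊₁⌋:
  k=1: m=46, d=43, a=2
  k=2: m=40, d=13, a=6
  k=3: m=38, d=55, a=1
  k=4: m=17, d=34, a=1
  k=5: m=17, d=55, a=1
  k=6: m=38, d=13, a=6
  k=7: m=40, d=43, a=2
  k=8: m=46, d=1, a=92
d=1 and a=2a₀=92 at k=8, so the next step gives (m, d) = (46, 43) again — its k=1 value — and the period has length 8.

[46; 2, 6, 1, 1, 1, 6, 2, 92]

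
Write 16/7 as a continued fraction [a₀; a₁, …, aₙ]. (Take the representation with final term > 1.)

[2; 3, 2]

16 = 2×7 + 2
7 = 3×2 + 1
2 = 2×1 + 0  (stop)
So 16/7 = [2; 3, 2].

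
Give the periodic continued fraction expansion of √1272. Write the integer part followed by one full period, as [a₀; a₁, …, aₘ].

a₀ = ⌊√1272⌋ = 35.
With m₀=0, d₀=1 and mₖ₊₁ = dₖaₖ − mₖ, dₖ₊₁ = (n − mₖ₊₁²)/dₖ, aₖ₊₁ = ⌊(a₀+mₖ₊₁)/dₖ₊₁⌋:
  k=1: m=35, d=47, a=1
  k=2: m=12, d=24, a=1
  k=3: m=12, d=47, a=1
  k=4: m=35, d=1, a=70
d=1 and a=2a₀=70 at k=4, so the next step gives (m, d) = (35, 47) again — its k=1 value — and the period has length 4.

[35; 1, 1, 1, 70]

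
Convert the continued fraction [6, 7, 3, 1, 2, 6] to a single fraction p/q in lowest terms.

Using pₖ = aₖpₖ₋₁ + pₖ₋₂ and qₖ = aₖqₖ₋₁ + qₖ₋₂:
  k=0: a=6, p=6, q=1
  k=1: a=7, p=43, q=7
  k=2: a=3, p=135, q=22
  k=3: a=1, p=178, q=29
  k=4: a=2, p=491, q=80
  k=5: a=6, p=3124, q=509

3124/509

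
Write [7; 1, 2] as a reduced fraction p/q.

23/3

Using pₖ = aₖpₖ₋₁ + pₖ₋₂ and qₖ = aₖqₖ₋₁ + qₖ₋₂:
  k=0: a=7, p=7, q=1
  k=1: a=1, p=8, q=1
  k=2: a=2, p=23, q=3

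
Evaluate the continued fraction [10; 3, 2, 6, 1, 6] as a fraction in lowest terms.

3673/357

Using pₖ = aₖpₖ₋₁ + pₖ₋₂ and qₖ = aₖqₖ₋₁ + qₖ₋₂:
  k=0: a=10, p=10, q=1
  k=1: a=3, p=31, q=3
  k=2: a=2, p=72, q=7
  k=3: a=6, p=463, q=45
  k=4: a=1, p=535, q=52
  k=5: a=6, p=3673, q=357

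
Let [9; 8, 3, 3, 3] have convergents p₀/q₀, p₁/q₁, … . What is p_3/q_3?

Using pₖ = aₖpₖ₋₁ + pₖ₋₂, qₖ = aₖqₖ₋₁ + qₖ₋₂ (with p₋₁=1, p₋₂=0, q₋₁=0, q₋₂=1):
  k=0: a=9, p=9, q=1
  k=1: a=8, p=73, q=8
  k=2: a=3, p=228, q=25
  k=3: a=3, p=757, q=83

757/83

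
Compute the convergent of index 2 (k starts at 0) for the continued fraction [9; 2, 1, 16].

Using pₖ = aₖpₖ₋₁ + pₖ₋₂, qₖ = aₖqₖ₋₁ + qₖ₋₂ (with p₋₁=1, p₋₂=0, q₋₁=0, q₋₂=1):
  k=0: a=9, p=9, q=1
  k=1: a=2, p=19, q=2
  k=2: a=1, p=28, q=3

28/3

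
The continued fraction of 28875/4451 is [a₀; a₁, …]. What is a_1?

2

28875 = 6·4451 + 2169   →  a_0 = 6
4451 = 2·2169 + 113   →  a_1 = 2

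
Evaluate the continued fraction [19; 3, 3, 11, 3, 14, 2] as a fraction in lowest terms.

Fold from the inside: start with 2/1.
  14 + 1/2 = 29/2
  3 + 2/29 = 89/29
  11 + 29/89 = 1008/89
  3 + 89/1008 = 3113/1008
  3 + 1008/3113 = 10347/3113
  19 + 3113/10347 = 199706/10347

199706/10347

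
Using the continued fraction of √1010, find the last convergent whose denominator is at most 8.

159/5

√1010 = [31; 1, 3, 1, 1, 3, 1, 62, …] (period length 7).
Convergents:
  p_0/q_0 = 31/1
  p_1/q_1 = 32/1
  p_2/q_2 = 127/4
  p_3/q_3 = 159/5
  p_4/q_4 = 286/9
q_3 = 5 ≤ 8 < 9 = q_4, so the answer is 159/5.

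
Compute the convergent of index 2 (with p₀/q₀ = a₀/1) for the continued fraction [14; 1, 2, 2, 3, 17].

Using pₖ = aₖpₖ₋₁ + pₖ₋₂, qₖ = aₖqₖ₋₁ + qₖ₋₂ (with p₋₁=1, p₋₂=0, q₋₁=0, q₋₂=1):
  k=0: a=14, p=14, q=1
  k=1: a=1, p=15, q=1
  k=2: a=2, p=44, q=3

44/3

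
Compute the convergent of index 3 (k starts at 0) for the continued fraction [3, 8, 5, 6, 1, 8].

Using pₖ = aₖpₖ₋₁ + pₖ₋₂, qₖ = aₖqₖ₋₁ + qₖ₋₂ (with p₋₁=1, p₋₂=0, q₋₁=0, q₋₂=1):
  k=0: a=3, p=3, q=1
  k=1: a=8, p=25, q=8
  k=2: a=5, p=128, q=41
  k=3: a=6, p=793, q=254

793/254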